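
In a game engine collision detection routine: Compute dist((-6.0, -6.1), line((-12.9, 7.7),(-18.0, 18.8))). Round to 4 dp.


|cross product| = 6.21
|line direction| = sqrt(149.22) = 12.2156
Distance = 6.21/sqrt(149.22) = 0.5084

0.5084


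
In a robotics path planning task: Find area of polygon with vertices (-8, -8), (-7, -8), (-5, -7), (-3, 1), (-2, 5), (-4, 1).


Shoelace sum: ((-8)*(-8) - (-7)*(-8)) + ((-7)*(-7) - (-5)*(-8)) + ((-5)*1 - (-3)*(-7)) + ((-3)*5 - (-2)*1) + ((-2)*1 - (-4)*5) + ((-4)*(-8) - (-8)*1)
= 36
Area = |36|/2 = 18

18


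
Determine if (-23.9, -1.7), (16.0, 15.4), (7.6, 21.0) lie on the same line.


Cross product: (16-(-23.9))*(21-(-1.7)) - (15.4-(-1.7))*(7.6-(-23.9))
= 367.08

No, not collinear


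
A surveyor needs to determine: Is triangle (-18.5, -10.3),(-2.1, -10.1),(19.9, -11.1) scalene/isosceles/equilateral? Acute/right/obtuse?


Side lengths squared: AB^2=269, BC^2=485, CA^2=1475.2
Sorted: [269, 485, 1475.2]
By sides: Scalene, By angles: Obtuse

Scalene, Obtuse


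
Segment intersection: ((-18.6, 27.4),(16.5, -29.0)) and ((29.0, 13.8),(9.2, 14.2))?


Cross products: d1=-250.24, d2=852.44, d3=2207.28, d4=1104.6
d1*d2 < 0 and d3*d4 < 0? no

No, they don't intersect


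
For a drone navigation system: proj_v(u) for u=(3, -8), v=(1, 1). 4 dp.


u.v = -5, |v| = sqrt(2) = 1.4142
Scalar projection = u.v / |v| = -5 / sqrt(2) = -3.5355

-3.5355


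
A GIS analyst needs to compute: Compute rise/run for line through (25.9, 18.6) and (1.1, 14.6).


slope = (y2-y1)/(x2-x1) = (14.6-18.6)/(1.1-25.9) = (-4)/(-24.8) = 0.1613

0.1613


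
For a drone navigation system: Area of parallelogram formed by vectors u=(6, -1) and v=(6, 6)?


|u x v| = |6*6 - (-1)*6|
= |36 - (-6)| = 42

42


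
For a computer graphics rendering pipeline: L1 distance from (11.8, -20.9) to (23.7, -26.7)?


|11.8-23.7| + |(-20.9)-(-26.7)| = 11.9 + 5.8 = 17.7

17.7


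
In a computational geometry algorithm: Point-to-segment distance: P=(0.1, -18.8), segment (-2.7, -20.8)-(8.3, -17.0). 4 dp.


Project P onto AB: t = 0.2835 (clamped to [0,1])
Closest point on segment: (0.4187, -19.7226)
Distance: 0.9761

0.9761


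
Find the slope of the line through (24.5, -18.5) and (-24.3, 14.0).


slope = (y2-y1)/(x2-x1) = (14-(-18.5))/((-24.3)-24.5) = 32.5/(-48.8) = -0.666

-0.666


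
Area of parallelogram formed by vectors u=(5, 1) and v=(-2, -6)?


|u x v| = |5*(-6) - 1*(-2)|
= |(-30) - (-2)| = 28

28


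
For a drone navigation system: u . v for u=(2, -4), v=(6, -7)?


u . v = u_x*v_x + u_y*v_y = 2*6 + (-4)*(-7)
= 12 + 28 = 40

40


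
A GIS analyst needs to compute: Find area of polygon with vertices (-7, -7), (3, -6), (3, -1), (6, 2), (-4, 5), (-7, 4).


Shoelace sum: ((-7)*(-6) - 3*(-7)) + (3*(-1) - 3*(-6)) + (3*2 - 6*(-1)) + (6*5 - (-4)*2) + ((-4)*4 - (-7)*5) + ((-7)*(-7) - (-7)*4)
= 224
Area = |224|/2 = 112

112


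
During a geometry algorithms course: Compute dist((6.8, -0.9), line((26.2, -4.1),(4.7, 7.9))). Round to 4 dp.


|cross product| = 164
|line direction| = sqrt(606.25) = 24.6221
Distance = 164/sqrt(606.25) = 6.6607

6.6607


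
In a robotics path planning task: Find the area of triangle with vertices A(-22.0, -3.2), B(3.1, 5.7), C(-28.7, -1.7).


Area = |x_A(y_B-y_C) + x_B(y_C-y_A) + x_C(y_A-y_B)|/2
= |(-162.8) + 4.65 + 255.43|/2
= 97.28/2 = 48.64

48.64


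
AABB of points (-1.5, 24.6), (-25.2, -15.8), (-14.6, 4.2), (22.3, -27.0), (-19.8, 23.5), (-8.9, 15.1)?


x range: [-25.2, 22.3]
y range: [-27, 24.6]
Bounding box: (-25.2,-27) to (22.3,24.6)

(-25.2,-27) to (22.3,24.6)


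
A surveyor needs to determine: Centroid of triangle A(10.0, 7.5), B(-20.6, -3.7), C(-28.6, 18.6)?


Centroid = ((x_A+x_B+x_C)/3, (y_A+y_B+y_C)/3)
= ((10+(-20.6)+(-28.6))/3, (7.5+(-3.7)+18.6)/3)
= (-13.0667, 7.4667)

(-13.0667, 7.4667)


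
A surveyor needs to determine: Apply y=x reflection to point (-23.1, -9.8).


Reflection over y=x: (x,y) -> (y,x)
(-23.1, -9.8) -> (-9.8, -23.1)

(-9.8, -23.1)


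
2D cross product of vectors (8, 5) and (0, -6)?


u x v = u_x*v_y - u_y*v_x = 8*(-6) - 5*0
= (-48) - 0 = -48

-48


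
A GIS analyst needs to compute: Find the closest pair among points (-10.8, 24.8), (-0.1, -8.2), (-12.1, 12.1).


d(P0,P1) = 34.6914, d(P0,P2) = 12.7664, d(P1,P2) = 23.5816
Closest: P0 and P2

Closest pair: (-10.8, 24.8) and (-12.1, 12.1), distance = 12.7664


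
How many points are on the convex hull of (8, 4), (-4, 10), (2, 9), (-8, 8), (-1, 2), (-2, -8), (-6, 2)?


Convex hull vertices (CCW): (-8, 8), (-6, 2), (-2, -8), (8, 4), (2, 9), (-4, 10)
Count = 6

6


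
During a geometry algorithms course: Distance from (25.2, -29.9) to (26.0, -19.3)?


dx=0.8, dy=10.6
d^2 = 0.8^2 + 10.6^2 = 113
d = sqrt(113) = 10.6301

10.6301


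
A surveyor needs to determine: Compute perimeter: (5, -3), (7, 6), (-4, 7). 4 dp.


Sides: (5, -3)->(7, 6): sqrt(85) = 9.219544, (7, 6)->(-4, 7): sqrt(122) = 11.045361, (-4, 7)->(5, -3): sqrt(181) = 13.453624
Sum = 33.718529
Perimeter = 33.7185

33.7185


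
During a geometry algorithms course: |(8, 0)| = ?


|u| = sqrt(8^2 + 0^2) = sqrt(64) = 8

8


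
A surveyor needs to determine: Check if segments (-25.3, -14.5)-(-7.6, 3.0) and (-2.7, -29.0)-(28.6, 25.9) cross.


Cross products: d1=1694.59, d2=1270.61, d3=-652.15, d4=-228.17
d1*d2 < 0 and d3*d4 < 0? no

No, they don't intersect


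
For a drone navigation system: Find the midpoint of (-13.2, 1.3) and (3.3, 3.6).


M = (((-13.2)+3.3)/2, (1.3+3.6)/2)
= (-4.95, 2.45)

(-4.95, 2.45)


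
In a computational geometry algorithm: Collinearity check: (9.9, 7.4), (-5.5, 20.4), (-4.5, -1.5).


Cross product: ((-5.5)-9.9)*((-1.5)-7.4) - (20.4-7.4)*((-4.5)-9.9)
= 324.26

No, not collinear


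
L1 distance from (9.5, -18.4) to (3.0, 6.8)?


|9.5-3| + |(-18.4)-6.8| = 6.5 + 25.2 = 31.7

31.7


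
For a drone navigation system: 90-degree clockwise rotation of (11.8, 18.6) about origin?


90° CW: (x,y) -> (y, -x)
(11.8,18.6) -> (18.6, -11.8)

(18.6, -11.8)


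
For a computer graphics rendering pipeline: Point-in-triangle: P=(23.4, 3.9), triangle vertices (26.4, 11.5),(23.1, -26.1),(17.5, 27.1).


Cross products: AB x AP = -87.72, BC x BP = -183.96, CA x CP = -114.44
All same sign? yes

Yes, inside


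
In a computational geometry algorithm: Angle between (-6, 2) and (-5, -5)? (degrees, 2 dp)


u.v = 20, |u| = sqrt(40) = 6.3246, |v| = sqrt(50) = 7.0711
cos(theta) = u.v/(|u||v|) = 20/sqrt(2000) = 0.447214
theta = acos(0.447214) = 63.43 degrees

63.43 degrees


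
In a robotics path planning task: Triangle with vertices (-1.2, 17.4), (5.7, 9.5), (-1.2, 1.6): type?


Side lengths squared: AB^2=110.02, BC^2=110.02, CA^2=249.64
Sorted: [110.02, 110.02, 249.64]
By sides: Isosceles, By angles: Obtuse

Isosceles, Obtuse


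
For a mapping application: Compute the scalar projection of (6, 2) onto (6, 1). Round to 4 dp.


u.v = 38, |v| = sqrt(37) = 6.0828
Scalar projection = u.v / |v| = 38 / sqrt(37) = 6.2472

6.2472


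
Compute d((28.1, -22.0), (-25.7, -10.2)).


dx=-53.8, dy=11.8
d^2 = (-53.8)^2 + 11.8^2 = 3033.68
d = sqrt(3033.68) = 55.0789

55.0789


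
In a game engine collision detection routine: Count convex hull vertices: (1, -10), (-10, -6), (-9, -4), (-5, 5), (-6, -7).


Convex hull vertices (CCW): (-10, -6), (1, -10), (-5, 5)
Count = 3

3


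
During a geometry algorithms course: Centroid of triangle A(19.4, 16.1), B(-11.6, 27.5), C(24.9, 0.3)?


Centroid = ((x_A+x_B+x_C)/3, (y_A+y_B+y_C)/3)
= ((19.4+(-11.6)+24.9)/3, (16.1+27.5+0.3)/3)
= (10.9, 14.6333)

(10.9, 14.6333)


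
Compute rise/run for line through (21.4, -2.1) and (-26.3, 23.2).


slope = (y2-y1)/(x2-x1) = (23.2-(-2.1))/((-26.3)-21.4) = 25.3/(-47.7) = -0.5304

-0.5304


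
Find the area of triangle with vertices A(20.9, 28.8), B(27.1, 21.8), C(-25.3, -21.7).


Area = |x_A(y_B-y_C) + x_B(y_C-y_A) + x_C(y_A-y_B)|/2
= |909.15 + (-1368.55) + (-177.1)|/2
= 636.5/2 = 318.25

318.25


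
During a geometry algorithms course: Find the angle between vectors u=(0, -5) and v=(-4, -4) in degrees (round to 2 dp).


u.v = 20, |u| = sqrt(25) = 5, |v| = sqrt(32) = 5.6569
cos(theta) = u.v/(|u||v|) = 20/sqrt(800) = 0.707107
theta = acos(0.707107) = 45 degrees

45 degrees


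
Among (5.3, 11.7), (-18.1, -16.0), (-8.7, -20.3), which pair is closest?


d(P0,P1) = 36.2609, d(P0,P2) = 34.9285, d(P1,P2) = 10.3368
Closest: P1 and P2

Closest pair: (-18.1, -16.0) and (-8.7, -20.3), distance = 10.3368


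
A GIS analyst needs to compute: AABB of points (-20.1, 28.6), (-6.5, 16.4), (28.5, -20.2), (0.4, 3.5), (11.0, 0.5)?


x range: [-20.1, 28.5]
y range: [-20.2, 28.6]
Bounding box: (-20.1,-20.2) to (28.5,28.6)

(-20.1,-20.2) to (28.5,28.6)


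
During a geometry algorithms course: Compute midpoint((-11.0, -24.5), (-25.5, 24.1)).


M = (((-11)+(-25.5))/2, ((-24.5)+24.1)/2)
= (-18.25, -0.2)

(-18.25, -0.2)


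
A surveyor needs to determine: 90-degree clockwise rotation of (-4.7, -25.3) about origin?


90° CW: (x,y) -> (y, -x)
(-4.7,-25.3) -> (-25.3, 4.7)

(-25.3, 4.7)


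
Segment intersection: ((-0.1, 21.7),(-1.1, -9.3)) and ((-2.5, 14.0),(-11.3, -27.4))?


Cross products: d1=31.6, d2=263, d3=-66.7, d4=-298.1
d1*d2 < 0 and d3*d4 < 0? no

No, they don't intersect


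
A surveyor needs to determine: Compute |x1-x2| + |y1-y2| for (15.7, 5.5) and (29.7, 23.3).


|15.7-29.7| + |5.5-23.3| = 14 + 17.8 = 31.8

31.8


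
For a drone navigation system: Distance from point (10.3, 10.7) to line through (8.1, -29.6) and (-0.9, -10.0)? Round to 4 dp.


|cross product| = 405.82
|line direction| = sqrt(465.16) = 21.5676
Distance = 405.82/sqrt(465.16) = 18.8162

18.8162


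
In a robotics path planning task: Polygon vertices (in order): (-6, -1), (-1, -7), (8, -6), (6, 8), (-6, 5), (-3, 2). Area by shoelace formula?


Shoelace sum: ((-6)*(-7) - (-1)*(-1)) + ((-1)*(-6) - 8*(-7)) + (8*8 - 6*(-6)) + (6*5 - (-6)*8) + ((-6)*2 - (-3)*5) + ((-3)*(-1) - (-6)*2)
= 299
Area = |299|/2 = 149.5

149.5


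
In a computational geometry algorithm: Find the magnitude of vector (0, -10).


|u| = sqrt(0^2 + (-10)^2) = sqrt(100) = 10

10


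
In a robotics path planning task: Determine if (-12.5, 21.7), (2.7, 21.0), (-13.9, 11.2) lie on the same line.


Cross product: (2.7-(-12.5))*(11.2-21.7) - (21-21.7)*((-13.9)-(-12.5))
= -160.58

No, not collinear


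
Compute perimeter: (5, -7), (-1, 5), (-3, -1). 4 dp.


Sides: (5, -7)->(-1, 5): sqrt(180) = 13.416408, (-1, 5)->(-3, -1): sqrt(40) = 6.324555, (-3, -1)->(5, -7): sqrt(100) = 10
Sum = 29.740963
Perimeter = 29.741

29.741


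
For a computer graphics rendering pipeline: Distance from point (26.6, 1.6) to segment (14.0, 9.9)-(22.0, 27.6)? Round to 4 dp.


Project P onto AB: t = 0 (clamped to [0,1])
Closest point on segment: (14, 9.9)
Distance: 15.0881

15.0881


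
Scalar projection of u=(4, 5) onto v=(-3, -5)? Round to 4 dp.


u.v = -37, |v| = sqrt(34) = 5.831
Scalar projection = u.v / |v| = -37 / sqrt(34) = -6.3454

-6.3454


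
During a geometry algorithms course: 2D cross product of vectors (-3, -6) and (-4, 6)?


u x v = u_x*v_y - u_y*v_x = (-3)*6 - (-6)*(-4)
= (-18) - 24 = -42

-42


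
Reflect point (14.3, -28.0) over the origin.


Reflection over origin: (x,y) -> (-x,-y)
(14.3, -28) -> (-14.3, 28)

(-14.3, 28)


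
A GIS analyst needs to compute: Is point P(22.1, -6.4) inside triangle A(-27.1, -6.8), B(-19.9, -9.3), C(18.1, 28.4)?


Cross products: AB x AP = 125.88, BC x BP = -1473.2, CA x CP = 1713.76
All same sign? no

No, outside


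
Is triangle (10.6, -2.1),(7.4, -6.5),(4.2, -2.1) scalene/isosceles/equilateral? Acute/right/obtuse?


Side lengths squared: AB^2=29.6, BC^2=29.6, CA^2=40.96
Sorted: [29.6, 29.6, 40.96]
By sides: Isosceles, By angles: Acute

Isosceles, Acute


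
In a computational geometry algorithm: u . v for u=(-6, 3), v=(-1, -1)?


u . v = u_x*v_x + u_y*v_y = (-6)*(-1) + 3*(-1)
= 6 + (-3) = 3

3


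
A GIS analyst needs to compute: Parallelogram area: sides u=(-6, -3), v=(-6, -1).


|u x v| = |(-6)*(-1) - (-3)*(-6)|
= |6 - 18| = 12

12


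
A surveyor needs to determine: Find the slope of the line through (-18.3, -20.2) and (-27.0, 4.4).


slope = (y2-y1)/(x2-x1) = (4.4-(-20.2))/((-27)-(-18.3)) = 24.6/(-8.7) = -2.8276

-2.8276


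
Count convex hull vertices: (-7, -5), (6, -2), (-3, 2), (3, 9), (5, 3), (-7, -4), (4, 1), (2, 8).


Convex hull vertices (CCW): (-7, -5), (6, -2), (5, 3), (3, 9), (2, 8), (-3, 2), (-7, -4)
Count = 7

7


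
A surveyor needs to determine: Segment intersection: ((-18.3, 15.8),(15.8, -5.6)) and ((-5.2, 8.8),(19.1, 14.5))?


Cross products: d1=244.77, d2=-469.62, d3=41.64, d4=756.03
d1*d2 < 0 and d3*d4 < 0? no

No, they don't intersect


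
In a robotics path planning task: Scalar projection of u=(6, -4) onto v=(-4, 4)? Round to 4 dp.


u.v = -40, |v| = sqrt(32) = 5.6569
Scalar projection = u.v / |v| = -40 / sqrt(32) = -7.0711

-7.0711


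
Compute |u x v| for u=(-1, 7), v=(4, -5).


|u x v| = |(-1)*(-5) - 7*4|
= |5 - 28| = 23

23


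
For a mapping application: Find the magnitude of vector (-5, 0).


|u| = sqrt((-5)^2 + 0^2) = sqrt(25) = 5

5


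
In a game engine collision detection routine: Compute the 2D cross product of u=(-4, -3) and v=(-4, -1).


u x v = u_x*v_y - u_y*v_x = (-4)*(-1) - (-3)*(-4)
= 4 - 12 = -8

-8


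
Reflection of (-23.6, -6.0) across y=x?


Reflection over y=x: (x,y) -> (y,x)
(-23.6, -6) -> (-6, -23.6)

(-6, -23.6)


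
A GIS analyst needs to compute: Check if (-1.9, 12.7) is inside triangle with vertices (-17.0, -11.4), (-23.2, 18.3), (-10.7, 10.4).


Cross products: AB x AP = -597.89, BC x BP = 98.27, CA x CP = 177.35
All same sign? no

No, outside


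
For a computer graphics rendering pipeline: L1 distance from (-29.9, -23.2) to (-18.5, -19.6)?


|(-29.9)-(-18.5)| + |(-23.2)-(-19.6)| = 11.4 + 3.6 = 15

15


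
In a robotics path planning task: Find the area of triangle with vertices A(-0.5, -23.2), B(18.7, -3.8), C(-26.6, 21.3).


Area = |x_A(y_B-y_C) + x_B(y_C-y_A) + x_C(y_A-y_B)|/2
= |12.55 + 832.15 + 516.04|/2
= 1360.74/2 = 680.37

680.37


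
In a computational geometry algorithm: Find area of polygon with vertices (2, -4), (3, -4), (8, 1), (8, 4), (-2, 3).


Shoelace sum: (2*(-4) - 3*(-4)) + (3*1 - 8*(-4)) + (8*4 - 8*1) + (8*3 - (-2)*4) + ((-2)*(-4) - 2*3)
= 97
Area = |97|/2 = 48.5

48.5


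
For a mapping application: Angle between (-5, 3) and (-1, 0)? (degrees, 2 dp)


u.v = 5, |u| = sqrt(34) = 5.831, |v| = sqrt(1) = 1
cos(theta) = u.v/(|u||v|) = 5/sqrt(34) = 0.857493
theta = acos(0.857493) = 30.96 degrees

30.96 degrees


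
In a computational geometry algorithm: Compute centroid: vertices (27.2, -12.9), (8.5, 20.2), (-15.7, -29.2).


Centroid = ((x_A+x_B+x_C)/3, (y_A+y_B+y_C)/3)
= ((27.2+8.5+(-15.7))/3, ((-12.9)+20.2+(-29.2))/3)
= (6.6667, -7.3)

(6.6667, -7.3)


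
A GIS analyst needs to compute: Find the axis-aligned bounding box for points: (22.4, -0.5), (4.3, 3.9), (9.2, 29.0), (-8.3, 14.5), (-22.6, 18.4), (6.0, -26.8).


x range: [-22.6, 22.4]
y range: [-26.8, 29]
Bounding box: (-22.6,-26.8) to (22.4,29)

(-22.6,-26.8) to (22.4,29)


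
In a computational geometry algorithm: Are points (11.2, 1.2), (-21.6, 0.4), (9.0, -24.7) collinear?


Cross product: ((-21.6)-11.2)*((-24.7)-1.2) - (0.4-1.2)*(9-11.2)
= 847.76

No, not collinear


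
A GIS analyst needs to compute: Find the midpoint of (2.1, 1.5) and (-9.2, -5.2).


M = ((2.1+(-9.2))/2, (1.5+(-5.2))/2)
= (-3.55, -1.85)

(-3.55, -1.85)


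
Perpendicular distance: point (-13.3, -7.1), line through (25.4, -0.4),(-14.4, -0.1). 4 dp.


|cross product| = 278.27
|line direction| = sqrt(1584.13) = 39.8011
Distance = 278.27/sqrt(1584.13) = 6.9915

6.9915


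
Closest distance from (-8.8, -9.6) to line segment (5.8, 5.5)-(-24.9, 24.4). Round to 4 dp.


Project P onto AB: t = 0.1253 (clamped to [0,1])
Closest point on segment: (1.9538, 7.8678)
Distance: 20.5127

20.5127


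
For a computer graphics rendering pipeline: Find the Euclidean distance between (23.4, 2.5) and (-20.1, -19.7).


dx=-43.5, dy=-22.2
d^2 = (-43.5)^2 + (-22.2)^2 = 2385.09
d = sqrt(2385.09) = 48.8374

48.8374


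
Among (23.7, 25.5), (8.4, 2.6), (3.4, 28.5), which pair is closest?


d(P0,P1) = 27.5409, d(P0,P2) = 20.5205, d(P1,P2) = 26.3782
Closest: P0 and P2

Closest pair: (23.7, 25.5) and (3.4, 28.5), distance = 20.5205


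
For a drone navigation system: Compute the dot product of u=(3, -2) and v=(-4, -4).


u . v = u_x*v_x + u_y*v_y = 3*(-4) + (-2)*(-4)
= (-12) + 8 = -4

-4


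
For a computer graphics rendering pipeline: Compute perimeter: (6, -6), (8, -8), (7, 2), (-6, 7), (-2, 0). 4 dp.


Sides: (6, -6)->(8, -8): sqrt(8) = 2.828427, (8, -8)->(7, 2): sqrt(101) = 10.049876, (7, 2)->(-6, 7): sqrt(194) = 13.928388, (-6, 7)->(-2, 0): sqrt(65) = 8.062258, (-2, 0)->(6, -6): sqrt(100) = 10
Sum = 44.868949
Perimeter = 44.8689

44.8689


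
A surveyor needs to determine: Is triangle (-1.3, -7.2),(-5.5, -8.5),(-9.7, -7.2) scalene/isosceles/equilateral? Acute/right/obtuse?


Side lengths squared: AB^2=19.33, BC^2=19.33, CA^2=70.56
Sorted: [19.33, 19.33, 70.56]
By sides: Isosceles, By angles: Obtuse

Isosceles, Obtuse


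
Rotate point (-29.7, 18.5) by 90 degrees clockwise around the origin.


90° CW: (x,y) -> (y, -x)
(-29.7,18.5) -> (18.5, 29.7)

(18.5, 29.7)


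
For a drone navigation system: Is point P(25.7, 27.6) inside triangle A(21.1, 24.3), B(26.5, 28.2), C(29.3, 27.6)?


Cross products: AB x AP = -0.12, BC x BP = -2.16, CA x CP = -11.88
All same sign? yes

Yes, inside


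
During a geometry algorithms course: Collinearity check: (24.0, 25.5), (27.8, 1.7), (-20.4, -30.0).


Cross product: (27.8-24)*((-30)-25.5) - (1.7-25.5)*((-20.4)-24)
= -1267.62

No, not collinear


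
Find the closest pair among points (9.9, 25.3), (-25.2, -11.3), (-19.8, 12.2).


d(P0,P1) = 50.7106, d(P0,P2) = 32.4607, d(P1,P2) = 24.1124
Closest: P1 and P2

Closest pair: (-25.2, -11.3) and (-19.8, 12.2), distance = 24.1124


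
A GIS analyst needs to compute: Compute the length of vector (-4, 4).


|u| = sqrt((-4)^2 + 4^2) = sqrt(32) = 5.6569

5.6569


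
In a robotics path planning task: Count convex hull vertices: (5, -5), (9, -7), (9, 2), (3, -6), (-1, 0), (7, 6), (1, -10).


Convex hull vertices (CCW): (-1, 0), (1, -10), (9, -7), (9, 2), (7, 6)
Count = 5

5


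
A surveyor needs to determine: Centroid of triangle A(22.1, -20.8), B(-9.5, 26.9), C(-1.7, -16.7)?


Centroid = ((x_A+x_B+x_C)/3, (y_A+y_B+y_C)/3)
= ((22.1+(-9.5)+(-1.7))/3, ((-20.8)+26.9+(-16.7))/3)
= (3.6333, -3.5333)

(3.6333, -3.5333)


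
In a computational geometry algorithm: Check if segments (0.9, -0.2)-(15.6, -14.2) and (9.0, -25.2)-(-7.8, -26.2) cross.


Cross products: d1=-428.1, d2=-178.2, d3=-254.1, d4=-504
d1*d2 < 0 and d3*d4 < 0? no

No, they don't intersect


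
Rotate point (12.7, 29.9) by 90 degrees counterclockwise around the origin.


90° CCW: (x,y) -> (-y, x)
(12.7,29.9) -> (-29.9, 12.7)

(-29.9, 12.7)


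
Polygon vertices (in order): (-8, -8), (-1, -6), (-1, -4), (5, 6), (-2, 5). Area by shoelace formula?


Shoelace sum: ((-8)*(-6) - (-1)*(-8)) + ((-1)*(-4) - (-1)*(-6)) + ((-1)*6 - 5*(-4)) + (5*5 - (-2)*6) + ((-2)*(-8) - (-8)*5)
= 145
Area = |145|/2 = 72.5

72.5


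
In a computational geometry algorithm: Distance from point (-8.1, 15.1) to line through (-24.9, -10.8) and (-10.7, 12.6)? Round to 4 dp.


|cross product| = 25.34
|line direction| = sqrt(749.2) = 27.3715
Distance = 25.34/sqrt(749.2) = 0.9258

0.9258


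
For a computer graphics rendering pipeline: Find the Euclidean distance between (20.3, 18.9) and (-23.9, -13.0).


dx=-44.2, dy=-31.9
d^2 = (-44.2)^2 + (-31.9)^2 = 2971.25
d = sqrt(2971.25) = 54.5092

54.5092


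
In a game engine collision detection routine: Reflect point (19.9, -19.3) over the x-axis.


Reflection over x-axis: (x,y) -> (x,-y)
(19.9, -19.3) -> (19.9, 19.3)

(19.9, 19.3)


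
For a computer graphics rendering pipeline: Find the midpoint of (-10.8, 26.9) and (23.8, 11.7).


M = (((-10.8)+23.8)/2, (26.9+11.7)/2)
= (6.5, 19.3)

(6.5, 19.3)


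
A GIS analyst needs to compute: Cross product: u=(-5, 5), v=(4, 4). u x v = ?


u x v = u_x*v_y - u_y*v_x = (-5)*4 - 5*4
= (-20) - 20 = -40

-40


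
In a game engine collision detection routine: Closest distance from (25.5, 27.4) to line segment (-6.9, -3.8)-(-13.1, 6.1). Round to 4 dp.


Project P onto AB: t = 0.7915 (clamped to [0,1])
Closest point on segment: (-11.8073, 4.0358)
Distance: 44.0195

44.0195


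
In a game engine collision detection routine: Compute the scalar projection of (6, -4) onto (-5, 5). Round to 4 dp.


u.v = -50, |v| = sqrt(50) = 7.0711
Scalar projection = u.v / |v| = -50 / sqrt(50) = -7.0711

-7.0711


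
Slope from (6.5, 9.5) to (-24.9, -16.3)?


slope = (y2-y1)/(x2-x1) = ((-16.3)-9.5)/((-24.9)-6.5) = (-25.8)/(-31.4) = 0.8217

0.8217


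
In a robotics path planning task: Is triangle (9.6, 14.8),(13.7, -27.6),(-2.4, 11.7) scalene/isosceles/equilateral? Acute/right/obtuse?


Side lengths squared: AB^2=1814.57, BC^2=1803.7, CA^2=153.61
Sorted: [153.61, 1803.7, 1814.57]
By sides: Scalene, By angles: Acute

Scalene, Acute


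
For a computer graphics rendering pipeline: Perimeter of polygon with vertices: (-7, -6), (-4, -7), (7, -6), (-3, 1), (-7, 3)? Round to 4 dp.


Sides: (-7, -6)->(-4, -7): sqrt(10) = 3.162278, (-4, -7)->(7, -6): sqrt(122) = 11.045361, (7, -6)->(-3, 1): sqrt(149) = 12.206556, (-3, 1)->(-7, 3): sqrt(20) = 4.472136, (-7, 3)->(-7, -6): sqrt(81) = 9
Sum = 39.886331
Perimeter = 39.8863

39.8863


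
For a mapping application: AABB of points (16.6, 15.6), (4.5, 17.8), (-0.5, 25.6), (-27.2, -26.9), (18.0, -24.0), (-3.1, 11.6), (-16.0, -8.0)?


x range: [-27.2, 18]
y range: [-26.9, 25.6]
Bounding box: (-27.2,-26.9) to (18,25.6)

(-27.2,-26.9) to (18,25.6)


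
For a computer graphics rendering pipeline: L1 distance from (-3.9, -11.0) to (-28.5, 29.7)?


|(-3.9)-(-28.5)| + |(-11)-29.7| = 24.6 + 40.7 = 65.3

65.3


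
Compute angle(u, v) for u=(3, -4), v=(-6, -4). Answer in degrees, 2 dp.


u.v = -2, |u| = sqrt(25) = 5, |v| = sqrt(52) = 7.2111
cos(theta) = u.v/(|u||v|) = -2/sqrt(1300) = -0.05547
theta = acos(-0.05547) = 93.18 degrees

93.18 degrees


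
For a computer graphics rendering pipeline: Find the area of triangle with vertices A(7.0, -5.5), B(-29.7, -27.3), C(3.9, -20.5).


Area = |x_A(y_B-y_C) + x_B(y_C-y_A) + x_C(y_A-y_B)|/2
= |(-47.6) + 445.5 + 85.02|/2
= 482.92/2 = 241.46

241.46


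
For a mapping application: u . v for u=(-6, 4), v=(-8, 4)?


u . v = u_x*v_x + u_y*v_y = (-6)*(-8) + 4*4
= 48 + 16 = 64

64


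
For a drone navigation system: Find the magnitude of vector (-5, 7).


|u| = sqrt((-5)^2 + 7^2) = sqrt(74) = 8.6023

8.6023


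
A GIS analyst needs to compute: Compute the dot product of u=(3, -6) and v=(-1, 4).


u . v = u_x*v_x + u_y*v_y = 3*(-1) + (-6)*4
= (-3) + (-24) = -27

-27


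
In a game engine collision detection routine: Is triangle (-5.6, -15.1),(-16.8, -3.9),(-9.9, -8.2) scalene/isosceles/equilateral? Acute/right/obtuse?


Side lengths squared: AB^2=250.88, BC^2=66.1, CA^2=66.1
Sorted: [66.1, 66.1, 250.88]
By sides: Isosceles, By angles: Obtuse

Isosceles, Obtuse


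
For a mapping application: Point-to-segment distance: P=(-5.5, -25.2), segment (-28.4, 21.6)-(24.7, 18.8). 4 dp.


Project P onto AB: t = 0.4764 (clamped to [0,1])
Closest point on segment: (-3.1025, 20.266)
Distance: 45.5292

45.5292


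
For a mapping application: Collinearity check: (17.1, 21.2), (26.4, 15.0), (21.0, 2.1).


Cross product: (26.4-17.1)*(2.1-21.2) - (15-21.2)*(21-17.1)
= -153.45

No, not collinear


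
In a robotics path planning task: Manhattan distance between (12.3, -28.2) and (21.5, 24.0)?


|12.3-21.5| + |(-28.2)-24| = 9.2 + 52.2 = 61.4

61.4


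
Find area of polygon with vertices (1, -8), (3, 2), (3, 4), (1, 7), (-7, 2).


Shoelace sum: (1*2 - 3*(-8)) + (3*4 - 3*2) + (3*7 - 1*4) + (1*2 - (-7)*7) + ((-7)*(-8) - 1*2)
= 154
Area = |154|/2 = 77

77


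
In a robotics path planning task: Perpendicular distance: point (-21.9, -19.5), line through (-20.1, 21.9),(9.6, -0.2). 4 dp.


|cross product| = 1269.36
|line direction| = sqrt(1370.5) = 37.0203
Distance = 1269.36/sqrt(1370.5) = 34.2882

34.2882


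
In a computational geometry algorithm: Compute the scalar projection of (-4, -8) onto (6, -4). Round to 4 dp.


u.v = 8, |v| = sqrt(52) = 7.2111
Scalar projection = u.v / |v| = 8 / sqrt(52) = 1.1094

1.1094


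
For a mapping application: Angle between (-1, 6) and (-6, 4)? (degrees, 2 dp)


u.v = 30, |u| = sqrt(37) = 6.0828, |v| = sqrt(52) = 7.2111
cos(theta) = u.v/(|u||v|) = 30/sqrt(1924) = 0.683941
theta = acos(0.683941) = 46.85 degrees

46.85 degrees


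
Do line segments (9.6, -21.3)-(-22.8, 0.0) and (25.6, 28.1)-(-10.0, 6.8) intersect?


Cross products: d1=1417.84, d2=-30.56, d3=-1941.36, d4=-492.96
d1*d2 < 0 and d3*d4 < 0? no

No, they don't intersect


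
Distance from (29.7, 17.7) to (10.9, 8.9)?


dx=-18.8, dy=-8.8
d^2 = (-18.8)^2 + (-8.8)^2 = 430.88
d = sqrt(430.88) = 20.7576

20.7576


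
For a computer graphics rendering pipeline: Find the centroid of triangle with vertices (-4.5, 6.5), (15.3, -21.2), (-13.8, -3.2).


Centroid = ((x_A+x_B+x_C)/3, (y_A+y_B+y_C)/3)
= (((-4.5)+15.3+(-13.8))/3, (6.5+(-21.2)+(-3.2))/3)
= (-1, -5.9667)

(-1, -5.9667)


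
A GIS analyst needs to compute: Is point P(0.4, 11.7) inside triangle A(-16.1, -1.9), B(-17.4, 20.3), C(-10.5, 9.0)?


Cross products: AB x AP = -383.98, BC x BP = 141.8, CA x CP = 103.69
All same sign? no

No, outside


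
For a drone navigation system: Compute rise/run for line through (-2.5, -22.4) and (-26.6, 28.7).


slope = (y2-y1)/(x2-x1) = (28.7-(-22.4))/((-26.6)-(-2.5)) = 51.1/(-24.1) = -2.1203

-2.1203


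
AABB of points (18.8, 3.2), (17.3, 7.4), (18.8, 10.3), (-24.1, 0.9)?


x range: [-24.1, 18.8]
y range: [0.9, 10.3]
Bounding box: (-24.1,0.9) to (18.8,10.3)

(-24.1,0.9) to (18.8,10.3)


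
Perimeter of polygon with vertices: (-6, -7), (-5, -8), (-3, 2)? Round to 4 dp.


Sides: (-6, -7)->(-5, -8): sqrt(2) = 1.414214, (-5, -8)->(-3, 2): sqrt(104) = 10.198039, (-3, 2)->(-6, -7): sqrt(90) = 9.486833
Sum = 21.099086
Perimeter = 21.0991

21.0991


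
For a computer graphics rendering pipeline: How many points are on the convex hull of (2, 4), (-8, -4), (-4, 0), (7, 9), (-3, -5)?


Convex hull vertices (CCW): (-8, -4), (-3, -5), (7, 9), (-4, 0)
Count = 4

4


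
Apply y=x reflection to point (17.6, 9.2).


Reflection over y=x: (x,y) -> (y,x)
(17.6, 9.2) -> (9.2, 17.6)

(9.2, 17.6)


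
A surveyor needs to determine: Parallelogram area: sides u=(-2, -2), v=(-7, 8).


|u x v| = |(-2)*8 - (-2)*(-7)|
= |(-16) - 14| = 30

30


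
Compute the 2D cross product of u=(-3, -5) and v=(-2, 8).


u x v = u_x*v_y - u_y*v_x = (-3)*8 - (-5)*(-2)
= (-24) - 10 = -34

-34


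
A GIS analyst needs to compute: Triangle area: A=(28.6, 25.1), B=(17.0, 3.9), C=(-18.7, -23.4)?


Area = |x_A(y_B-y_C) + x_B(y_C-y_A) + x_C(y_A-y_B)|/2
= |780.78 + (-824.5) + (-396.44)|/2
= 440.16/2 = 220.08

220.08


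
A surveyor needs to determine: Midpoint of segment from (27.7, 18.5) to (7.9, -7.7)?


M = ((27.7+7.9)/2, (18.5+(-7.7))/2)
= (17.8, 5.4)

(17.8, 5.4)


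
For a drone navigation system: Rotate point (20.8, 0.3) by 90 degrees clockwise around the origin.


90° CW: (x,y) -> (y, -x)
(20.8,0.3) -> (0.3, -20.8)

(0.3, -20.8)


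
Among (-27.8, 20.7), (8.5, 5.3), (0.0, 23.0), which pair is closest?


d(P0,P1) = 39.4316, d(P0,P2) = 27.895, d(P1,P2) = 19.6352
Closest: P1 and P2

Closest pair: (8.5, 5.3) and (0.0, 23.0), distance = 19.6352


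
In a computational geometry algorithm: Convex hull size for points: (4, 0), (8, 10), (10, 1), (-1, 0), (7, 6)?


Convex hull vertices (CCW): (-1, 0), (4, 0), (10, 1), (8, 10)
Count = 4

4


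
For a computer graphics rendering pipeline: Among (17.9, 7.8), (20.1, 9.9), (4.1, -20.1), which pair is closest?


d(P0,P1) = 3.0414, d(P0,P2) = 31.1264, d(P1,P2) = 34
Closest: P0 and P1

Closest pair: (17.9, 7.8) and (20.1, 9.9), distance = 3.0414


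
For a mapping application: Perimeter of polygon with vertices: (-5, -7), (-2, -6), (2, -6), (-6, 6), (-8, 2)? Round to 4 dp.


Sides: (-5, -7)->(-2, -6): sqrt(10) = 3.162278, (-2, -6)->(2, -6): sqrt(16) = 4, (2, -6)->(-6, 6): sqrt(208) = 14.422205, (-6, 6)->(-8, 2): sqrt(20) = 4.472136, (-8, 2)->(-5, -7): sqrt(90) = 9.486833
Sum = 35.543452
Perimeter = 35.5435

35.5435


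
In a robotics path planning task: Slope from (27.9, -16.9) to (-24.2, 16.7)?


slope = (y2-y1)/(x2-x1) = (16.7-(-16.9))/((-24.2)-27.9) = 33.6/(-52.1) = -0.6449

-0.6449


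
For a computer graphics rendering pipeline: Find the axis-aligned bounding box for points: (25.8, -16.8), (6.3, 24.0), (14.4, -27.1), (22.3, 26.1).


x range: [6.3, 25.8]
y range: [-27.1, 26.1]
Bounding box: (6.3,-27.1) to (25.8,26.1)

(6.3,-27.1) to (25.8,26.1)


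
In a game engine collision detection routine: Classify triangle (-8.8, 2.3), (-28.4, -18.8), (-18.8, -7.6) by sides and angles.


Side lengths squared: AB^2=829.37, BC^2=217.6, CA^2=198.01
Sorted: [198.01, 217.6, 829.37]
By sides: Scalene, By angles: Obtuse

Scalene, Obtuse


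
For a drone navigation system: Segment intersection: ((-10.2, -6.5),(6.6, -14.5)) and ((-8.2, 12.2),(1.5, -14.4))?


Cross products: d1=-234.59, d2=134.69, d3=330.16, d4=-39.12
d1*d2 < 0 and d3*d4 < 0? yes

Yes, they intersect


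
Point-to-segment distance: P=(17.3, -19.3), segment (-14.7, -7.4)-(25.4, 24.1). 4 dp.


Project P onto AB: t = 0.3493 (clamped to [0,1])
Closest point on segment: (-0.6918, 3.6039)
Distance: 29.1255

29.1255


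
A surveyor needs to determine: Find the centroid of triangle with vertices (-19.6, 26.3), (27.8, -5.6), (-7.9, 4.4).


Centroid = ((x_A+x_B+x_C)/3, (y_A+y_B+y_C)/3)
= (((-19.6)+27.8+(-7.9))/3, (26.3+(-5.6)+4.4)/3)
= (0.1, 8.3667)

(0.1, 8.3667)


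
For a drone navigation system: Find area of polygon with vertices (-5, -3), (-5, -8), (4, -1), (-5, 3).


Shoelace sum: ((-5)*(-8) - (-5)*(-3)) + ((-5)*(-1) - 4*(-8)) + (4*3 - (-5)*(-1)) + ((-5)*(-3) - (-5)*3)
= 99
Area = |99|/2 = 49.5

49.5


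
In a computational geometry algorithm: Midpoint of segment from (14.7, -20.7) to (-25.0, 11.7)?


M = ((14.7+(-25))/2, ((-20.7)+11.7)/2)
= (-5.15, -4.5)

(-5.15, -4.5)


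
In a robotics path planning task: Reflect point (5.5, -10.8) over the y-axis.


Reflection over y-axis: (x,y) -> (-x,y)
(5.5, -10.8) -> (-5.5, -10.8)

(-5.5, -10.8)


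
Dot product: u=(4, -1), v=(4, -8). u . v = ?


u . v = u_x*v_x + u_y*v_y = 4*4 + (-1)*(-8)
= 16 + 8 = 24

24


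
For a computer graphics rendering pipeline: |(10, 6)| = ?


|u| = sqrt(10^2 + 6^2) = sqrt(136) = 11.6619

11.6619


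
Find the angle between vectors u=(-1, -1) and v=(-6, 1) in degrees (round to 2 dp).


u.v = 5, |u| = sqrt(2) = 1.4142, |v| = sqrt(37) = 6.0828
cos(theta) = u.v/(|u||v|) = 5/sqrt(74) = 0.581238
theta = acos(0.581238) = 54.46 degrees

54.46 degrees


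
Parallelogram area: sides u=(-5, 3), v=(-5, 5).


|u x v| = |(-5)*5 - 3*(-5)|
= |(-25) - (-15)| = 10

10


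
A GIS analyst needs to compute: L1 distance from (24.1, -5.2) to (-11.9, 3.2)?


|24.1-(-11.9)| + |(-5.2)-3.2| = 36 + 8.4 = 44.4

44.4


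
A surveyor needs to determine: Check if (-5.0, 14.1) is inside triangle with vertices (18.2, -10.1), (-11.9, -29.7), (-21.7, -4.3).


Cross products: AB x AP = -1183.14, BC x BP = -604.5, CA x CP = 831.02
All same sign? no

No, outside


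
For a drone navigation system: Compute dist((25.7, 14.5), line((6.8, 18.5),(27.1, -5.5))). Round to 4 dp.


|cross product| = 372.4
|line direction| = sqrt(988.09) = 31.4339
Distance = 372.4/sqrt(988.09) = 11.8471

11.8471


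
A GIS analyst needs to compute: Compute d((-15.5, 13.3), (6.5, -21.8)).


dx=22, dy=-35.1
d^2 = 22^2 + (-35.1)^2 = 1716.01
d = sqrt(1716.01) = 41.4248

41.4248


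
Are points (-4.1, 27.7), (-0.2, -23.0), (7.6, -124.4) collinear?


Cross product: ((-0.2)-(-4.1))*((-124.4)-27.7) - ((-23)-27.7)*(7.6-(-4.1))
= 0

Yes, collinear


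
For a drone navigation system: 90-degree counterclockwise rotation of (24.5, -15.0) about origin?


90° CCW: (x,y) -> (-y, x)
(24.5,-15) -> (15, 24.5)

(15, 24.5)


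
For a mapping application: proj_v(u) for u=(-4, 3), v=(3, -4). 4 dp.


u.v = -24, |v| = sqrt(25) = 5
Scalar projection = u.v / |v| = -24 / sqrt(25) = -4.8

-4.8


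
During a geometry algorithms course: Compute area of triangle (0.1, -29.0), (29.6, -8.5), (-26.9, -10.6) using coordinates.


Area = |x_A(y_B-y_C) + x_B(y_C-y_A) + x_C(y_A-y_B)|/2
= |0.21 + 544.64 + 551.45|/2
= 1096.3/2 = 548.15

548.15


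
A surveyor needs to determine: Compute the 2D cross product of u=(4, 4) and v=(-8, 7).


u x v = u_x*v_y - u_y*v_x = 4*7 - 4*(-8)
= 28 - (-32) = 60

60


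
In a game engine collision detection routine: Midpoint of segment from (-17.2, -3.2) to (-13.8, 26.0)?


M = (((-17.2)+(-13.8))/2, ((-3.2)+26)/2)
= (-15.5, 11.4)

(-15.5, 11.4)


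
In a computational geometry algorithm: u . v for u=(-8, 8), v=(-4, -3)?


u . v = u_x*v_x + u_y*v_y = (-8)*(-4) + 8*(-3)
= 32 + (-24) = 8

8


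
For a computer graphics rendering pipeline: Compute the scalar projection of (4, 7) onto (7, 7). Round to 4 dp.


u.v = 77, |v| = sqrt(98) = 9.8995
Scalar projection = u.v / |v| = 77 / sqrt(98) = 7.7782

7.7782


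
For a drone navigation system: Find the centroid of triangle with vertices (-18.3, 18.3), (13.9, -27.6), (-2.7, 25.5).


Centroid = ((x_A+x_B+x_C)/3, (y_A+y_B+y_C)/3)
= (((-18.3)+13.9+(-2.7))/3, (18.3+(-27.6)+25.5)/3)
= (-2.3667, 5.4)

(-2.3667, 5.4)


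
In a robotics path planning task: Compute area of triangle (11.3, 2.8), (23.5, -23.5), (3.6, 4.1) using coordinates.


Area = |x_A(y_B-y_C) + x_B(y_C-y_A) + x_C(y_A-y_B)|/2
= |(-311.88) + 30.55 + 94.68|/2
= 186.65/2 = 93.325

93.325


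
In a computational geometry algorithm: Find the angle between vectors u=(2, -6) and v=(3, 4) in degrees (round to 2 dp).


u.v = -18, |u| = sqrt(40) = 6.3246, |v| = sqrt(25) = 5
cos(theta) = u.v/(|u||v|) = -18/sqrt(1000) = -0.56921
theta = acos(-0.56921) = 124.7 degrees

124.7 degrees


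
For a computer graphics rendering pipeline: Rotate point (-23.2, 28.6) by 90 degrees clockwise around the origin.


90° CW: (x,y) -> (y, -x)
(-23.2,28.6) -> (28.6, 23.2)

(28.6, 23.2)


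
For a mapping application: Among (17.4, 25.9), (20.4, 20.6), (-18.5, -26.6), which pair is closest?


d(P0,P1) = 6.0902, d(P0,P2) = 63.6008, d(P1,P2) = 61.1641
Closest: P0 and P1

Closest pair: (17.4, 25.9) and (20.4, 20.6), distance = 6.0902


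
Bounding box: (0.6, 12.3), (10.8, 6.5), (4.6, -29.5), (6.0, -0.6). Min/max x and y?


x range: [0.6, 10.8]
y range: [-29.5, 12.3]
Bounding box: (0.6,-29.5) to (10.8,12.3)

(0.6,-29.5) to (10.8,12.3)


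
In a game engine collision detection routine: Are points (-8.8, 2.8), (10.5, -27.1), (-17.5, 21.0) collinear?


Cross product: (10.5-(-8.8))*(21-2.8) - ((-27.1)-2.8)*((-17.5)-(-8.8))
= 91.13

No, not collinear


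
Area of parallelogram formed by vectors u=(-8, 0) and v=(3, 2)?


|u x v| = |(-8)*2 - 0*3|
= |(-16) - 0| = 16

16


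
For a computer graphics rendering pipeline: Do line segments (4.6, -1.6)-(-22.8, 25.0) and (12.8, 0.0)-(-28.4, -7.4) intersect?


Cross products: d1=5.24, d2=-1293.44, d3=-261.96, d4=1036.72
d1*d2 < 0 and d3*d4 < 0? yes

Yes, they intersect


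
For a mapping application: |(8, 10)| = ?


|u| = sqrt(8^2 + 10^2) = sqrt(164) = 12.8062

12.8062


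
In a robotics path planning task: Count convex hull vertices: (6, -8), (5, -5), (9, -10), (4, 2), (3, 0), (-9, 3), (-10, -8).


Convex hull vertices (CCW): (-10, -8), (9, -10), (4, 2), (-9, 3)
Count = 4

4


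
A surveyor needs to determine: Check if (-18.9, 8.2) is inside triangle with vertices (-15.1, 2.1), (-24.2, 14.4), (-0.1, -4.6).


Cross products: AB x AP = -8.77, BC x BP = -48.72, CA x CP = -66.04
All same sign? yes

Yes, inside


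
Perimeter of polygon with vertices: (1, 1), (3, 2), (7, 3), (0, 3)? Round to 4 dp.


Sides: (1, 1)->(3, 2): sqrt(5) = 2.236068, (3, 2)->(7, 3): sqrt(17) = 4.123106, (7, 3)->(0, 3): sqrt(49) = 7, (0, 3)->(1, 1): sqrt(5) = 2.236068
Sum = 15.595242
Perimeter = 15.5952

15.5952


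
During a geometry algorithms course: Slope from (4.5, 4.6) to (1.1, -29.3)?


slope = (y2-y1)/(x2-x1) = ((-29.3)-4.6)/(1.1-4.5) = (-33.9)/(-3.4) = 9.9706

9.9706


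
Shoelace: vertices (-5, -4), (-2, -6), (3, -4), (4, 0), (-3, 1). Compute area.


Shoelace sum: ((-5)*(-6) - (-2)*(-4)) + ((-2)*(-4) - 3*(-6)) + (3*0 - 4*(-4)) + (4*1 - (-3)*0) + ((-3)*(-4) - (-5)*1)
= 85
Area = |85|/2 = 42.5

42.5


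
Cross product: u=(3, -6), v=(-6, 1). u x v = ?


u x v = u_x*v_y - u_y*v_x = 3*1 - (-6)*(-6)
= 3 - 36 = -33

-33


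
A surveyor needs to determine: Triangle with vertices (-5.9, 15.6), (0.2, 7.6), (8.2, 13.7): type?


Side lengths squared: AB^2=101.21, BC^2=101.21, CA^2=202.42
Sorted: [101.21, 101.21, 202.42]
By sides: Isosceles, By angles: Right

Isosceles, Right


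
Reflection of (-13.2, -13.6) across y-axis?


Reflection over y-axis: (x,y) -> (-x,y)
(-13.2, -13.6) -> (13.2, -13.6)

(13.2, -13.6)


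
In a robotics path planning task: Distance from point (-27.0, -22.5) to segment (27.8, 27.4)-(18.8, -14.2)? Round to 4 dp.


Project P onto AB: t = 1 (clamped to [0,1])
Closest point on segment: (18.8, -14.2)
Distance: 46.546

46.546


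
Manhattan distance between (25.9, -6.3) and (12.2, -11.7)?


|25.9-12.2| + |(-6.3)-(-11.7)| = 13.7 + 5.4 = 19.1

19.1


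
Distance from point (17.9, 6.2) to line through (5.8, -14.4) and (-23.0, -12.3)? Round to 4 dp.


|cross product| = 618.69
|line direction| = sqrt(833.85) = 28.8765
Distance = 618.69/sqrt(833.85) = 21.4254

21.4254


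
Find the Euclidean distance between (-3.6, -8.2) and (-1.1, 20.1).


dx=2.5, dy=28.3
d^2 = 2.5^2 + 28.3^2 = 807.14
d = sqrt(807.14) = 28.4102

28.4102


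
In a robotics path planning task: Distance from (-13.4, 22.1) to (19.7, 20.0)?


dx=33.1, dy=-2.1
d^2 = 33.1^2 + (-2.1)^2 = 1100.02
d = sqrt(1100.02) = 33.1665

33.1665


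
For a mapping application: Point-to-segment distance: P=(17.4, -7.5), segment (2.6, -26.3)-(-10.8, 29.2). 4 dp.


Project P onto AB: t = 0.2592 (clamped to [0,1])
Closest point on segment: (-0.8738, -11.9121)
Distance: 18.7989

18.7989


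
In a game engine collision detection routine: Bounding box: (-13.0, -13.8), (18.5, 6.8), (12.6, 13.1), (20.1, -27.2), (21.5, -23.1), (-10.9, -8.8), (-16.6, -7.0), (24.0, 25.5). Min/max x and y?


x range: [-16.6, 24]
y range: [-27.2, 25.5]
Bounding box: (-16.6,-27.2) to (24,25.5)

(-16.6,-27.2) to (24,25.5)


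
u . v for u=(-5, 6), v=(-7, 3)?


u . v = u_x*v_x + u_y*v_y = (-5)*(-7) + 6*3
= 35 + 18 = 53

53


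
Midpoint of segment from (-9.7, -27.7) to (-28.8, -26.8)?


M = (((-9.7)+(-28.8))/2, ((-27.7)+(-26.8))/2)
= (-19.25, -27.25)

(-19.25, -27.25)


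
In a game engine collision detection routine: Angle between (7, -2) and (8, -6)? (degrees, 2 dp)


u.v = 68, |u| = sqrt(53) = 7.2801, |v| = sqrt(100) = 10
cos(theta) = u.v/(|u||v|) = 68/sqrt(5300) = 0.934052
theta = acos(0.934052) = 20.92 degrees

20.92 degrees
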